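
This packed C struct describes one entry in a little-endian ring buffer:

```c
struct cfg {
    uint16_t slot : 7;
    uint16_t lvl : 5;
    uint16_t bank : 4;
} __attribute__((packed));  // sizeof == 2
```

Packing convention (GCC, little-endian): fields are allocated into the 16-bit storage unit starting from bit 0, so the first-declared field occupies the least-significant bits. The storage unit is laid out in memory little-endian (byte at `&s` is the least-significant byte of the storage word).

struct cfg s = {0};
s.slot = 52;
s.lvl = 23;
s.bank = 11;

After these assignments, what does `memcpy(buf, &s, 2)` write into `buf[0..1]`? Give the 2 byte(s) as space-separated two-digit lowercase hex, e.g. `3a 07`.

[0+:7] slot=52 & 0x7f = 0x34; word=0x0034
[7+:5] lvl=23 & 0x1f = 0x17; word=0x0bb4
[12+:4] bank=11 & 0xf = 0xb; word=0xbbb4
word = 0xbbb4 → little-endian bytes:
  [0]=0xb4  [1]=0xbb

b4 bb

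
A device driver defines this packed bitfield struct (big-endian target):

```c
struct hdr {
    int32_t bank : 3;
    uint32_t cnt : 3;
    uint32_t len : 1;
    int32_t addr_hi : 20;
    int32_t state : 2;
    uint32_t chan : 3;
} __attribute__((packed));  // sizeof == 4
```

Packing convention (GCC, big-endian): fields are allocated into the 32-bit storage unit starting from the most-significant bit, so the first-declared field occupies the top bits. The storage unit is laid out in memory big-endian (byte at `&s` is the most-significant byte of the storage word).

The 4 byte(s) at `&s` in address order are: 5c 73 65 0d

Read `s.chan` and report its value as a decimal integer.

5

[0]=0x5c [1]=0x73 [2]=0x65 [3]=0x0d (big-endian) → word 0x5c73650d
bank:3 @ bit 29 → (0x5c73650d>>29)&0x7 = 0x2
cnt:3 @ bit 26 → (0x5c73650d>>26)&0x7 = 0x7
len:1 @ bit 25 → (0x5c73650d>>25)&0x1 = 0x0
addr_hi:20 @ bit 5 → (0x5c73650d>>5)&0xfffff = 0x39b28
state:2 @ bit 3 → (0x5c73650d>>3)&0x3 = 0x1
chan:3 @ bit 0 → (0x5c73650d>>0)&0x7 = 0x5  ←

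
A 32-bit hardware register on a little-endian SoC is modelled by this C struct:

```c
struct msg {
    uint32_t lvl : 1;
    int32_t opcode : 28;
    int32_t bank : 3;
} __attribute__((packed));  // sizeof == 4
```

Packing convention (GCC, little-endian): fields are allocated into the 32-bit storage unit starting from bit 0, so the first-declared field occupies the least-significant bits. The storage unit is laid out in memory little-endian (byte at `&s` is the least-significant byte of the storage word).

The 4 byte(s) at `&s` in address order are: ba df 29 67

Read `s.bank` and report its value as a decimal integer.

[0]=0xba [1]=0xdf [2]=0x29 [3]=0x67 (little-endian) → word 0x6729dfba
lvl:1 @ bit 0 → (0x6729dfba>>0)&0x1 = 0x0
opcode:28 @ bit 1 → (0x6729dfba>>1)&0xfffffff = 0x394efdd
bank:3 @ bit 29 → (0x6729dfba>>29)&0x7 = 0x3  ←
bank signed 3b, MSB=0: value = 3

3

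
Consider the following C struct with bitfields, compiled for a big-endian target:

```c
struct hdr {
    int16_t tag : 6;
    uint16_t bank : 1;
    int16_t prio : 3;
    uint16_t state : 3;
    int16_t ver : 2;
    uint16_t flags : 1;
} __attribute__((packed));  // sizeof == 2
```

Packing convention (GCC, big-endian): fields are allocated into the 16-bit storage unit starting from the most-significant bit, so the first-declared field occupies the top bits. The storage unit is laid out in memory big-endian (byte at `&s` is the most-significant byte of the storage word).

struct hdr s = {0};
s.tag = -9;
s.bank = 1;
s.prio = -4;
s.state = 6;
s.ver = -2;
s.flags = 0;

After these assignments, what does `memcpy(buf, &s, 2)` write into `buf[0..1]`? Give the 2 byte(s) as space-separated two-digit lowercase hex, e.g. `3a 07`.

df 34

[10+:6] tag=-9 & 0x3f = 0x37; word=0xdc00
[9+:1] bank=1 & 0x1 = 0x1; word=0xde00
[6+:3] prio=-4 & 0x7 = 0x4; word=0xdf00
[3+:3] state=6 & 0x7 = 0x6; word=0xdf30
[1+:2] ver=-2 & 0x3 = 0x2; word=0xdf34
[0+:1] flags=0 & 0x1 = 0x0; word=0xdf34
word = 0xdf34 → big-endian bytes:
  [0]=0xdf  [1]=0x34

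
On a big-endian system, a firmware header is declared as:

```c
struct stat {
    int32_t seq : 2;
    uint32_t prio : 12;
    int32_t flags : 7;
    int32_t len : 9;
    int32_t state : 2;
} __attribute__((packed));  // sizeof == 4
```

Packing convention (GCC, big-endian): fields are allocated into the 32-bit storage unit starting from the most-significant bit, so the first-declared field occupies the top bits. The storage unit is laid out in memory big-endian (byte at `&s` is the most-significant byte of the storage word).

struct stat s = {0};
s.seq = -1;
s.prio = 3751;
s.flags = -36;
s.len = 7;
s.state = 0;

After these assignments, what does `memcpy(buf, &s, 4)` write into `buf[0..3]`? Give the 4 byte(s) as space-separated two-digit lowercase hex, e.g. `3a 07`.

seq:2 = -1 → 0x3 << 30 → word 0xc0000000
prio:12 = 3751 → 0xea7 << 18 → word 0xfa9c0000
flags:7 = -36 → 0x5c << 11 → word 0xfa9ee000
len:9 = 7 → 0x7 << 2 → word 0xfa9ee01c
state:2 = 0 → 0x0 << 0 → word 0xfa9ee01c
word = 0xfa9ee01c → big-endian bytes:
  [0]=0xfa  [1]=0x9e  [2]=0xe0  [3]=0x1c

fa 9e e0 1c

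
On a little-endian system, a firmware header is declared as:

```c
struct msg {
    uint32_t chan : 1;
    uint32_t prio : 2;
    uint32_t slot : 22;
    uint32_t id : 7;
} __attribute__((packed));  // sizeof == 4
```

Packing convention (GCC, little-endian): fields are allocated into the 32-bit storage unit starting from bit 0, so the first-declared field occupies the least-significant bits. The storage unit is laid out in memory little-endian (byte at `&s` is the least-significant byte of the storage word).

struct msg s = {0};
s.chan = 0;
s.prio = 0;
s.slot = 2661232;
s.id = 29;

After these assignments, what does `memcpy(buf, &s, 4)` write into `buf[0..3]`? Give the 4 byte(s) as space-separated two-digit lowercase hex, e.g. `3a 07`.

chan (1b) val=0 bits=0x0 at bit 0: 0x00000000
prio (2b) val=0 bits=0x0 at bit 1: 0x00000000
slot (22b) val=2661232 bits=0x289b70 at bit 3: 0x0144db80
id (7b) val=29 bits=0x1d at bit 25: 0x3b44db80
word = 0x3b44db80 → little-endian bytes:
  [0]=0x80  [1]=0xdb  [2]=0x44  [3]=0x3b

80 db 44 3b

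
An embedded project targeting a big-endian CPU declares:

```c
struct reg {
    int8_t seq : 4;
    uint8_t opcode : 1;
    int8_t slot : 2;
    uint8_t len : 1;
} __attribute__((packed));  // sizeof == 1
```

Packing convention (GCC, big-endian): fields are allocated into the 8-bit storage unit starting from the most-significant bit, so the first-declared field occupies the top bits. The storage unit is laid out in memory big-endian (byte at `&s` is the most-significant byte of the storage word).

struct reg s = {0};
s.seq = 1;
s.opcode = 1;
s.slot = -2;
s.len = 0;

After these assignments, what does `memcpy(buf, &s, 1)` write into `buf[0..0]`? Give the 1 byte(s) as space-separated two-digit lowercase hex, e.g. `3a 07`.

[4+:4] seq=1 & 0xf = 0x1; word=0x10
[3+:1] opcode=1 & 0x1 = 0x1; word=0x18
[1+:2] slot=-2 & 0x3 = 0x2; word=0x1c
[0+:1] len=0 & 0x1 = 0x0; word=0x1c
word = 0x1c → big-endian bytes:
  [0]=0x1c

1c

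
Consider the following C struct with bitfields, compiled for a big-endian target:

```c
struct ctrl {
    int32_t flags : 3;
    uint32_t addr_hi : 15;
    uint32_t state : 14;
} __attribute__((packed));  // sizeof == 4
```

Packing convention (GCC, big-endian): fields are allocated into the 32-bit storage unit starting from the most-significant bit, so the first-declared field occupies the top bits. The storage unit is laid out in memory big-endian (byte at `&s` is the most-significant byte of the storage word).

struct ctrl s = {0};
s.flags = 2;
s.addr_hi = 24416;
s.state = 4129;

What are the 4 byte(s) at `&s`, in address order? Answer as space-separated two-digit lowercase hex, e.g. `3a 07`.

flags:3 = 2 → 0x2 << 29 → word 0x40000000
addr_hi:15 = 24416 → 0x5f60 << 14 → word 0x57d80000
state:14 = 4129 → 0x1021 << 0 → word 0x57d81021
word = 0x57d81021 → big-endian bytes:
  [0]=0x57  [1]=0xd8  [2]=0x10  [3]=0x21

57 d8 10 21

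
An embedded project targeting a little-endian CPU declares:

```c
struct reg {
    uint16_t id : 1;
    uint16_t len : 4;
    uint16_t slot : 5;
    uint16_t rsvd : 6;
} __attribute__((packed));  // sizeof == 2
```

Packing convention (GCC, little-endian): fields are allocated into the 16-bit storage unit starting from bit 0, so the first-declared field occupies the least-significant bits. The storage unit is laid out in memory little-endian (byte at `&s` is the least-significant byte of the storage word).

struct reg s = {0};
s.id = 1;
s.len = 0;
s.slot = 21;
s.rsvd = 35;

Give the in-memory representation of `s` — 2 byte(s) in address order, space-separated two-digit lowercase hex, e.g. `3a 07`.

a1 8e

id (1b) val=1 bits=0x1 at bit 0: 0x0001
len (4b) val=0 bits=0x0 at bit 1: 0x0001
slot (5b) val=21 bits=0x15 at bit 5: 0x02a1
rsvd (6b) val=35 bits=0x23 at bit 10: 0x8ea1
word = 0x8ea1 → little-endian bytes:
  [0]=0xa1  [1]=0x8e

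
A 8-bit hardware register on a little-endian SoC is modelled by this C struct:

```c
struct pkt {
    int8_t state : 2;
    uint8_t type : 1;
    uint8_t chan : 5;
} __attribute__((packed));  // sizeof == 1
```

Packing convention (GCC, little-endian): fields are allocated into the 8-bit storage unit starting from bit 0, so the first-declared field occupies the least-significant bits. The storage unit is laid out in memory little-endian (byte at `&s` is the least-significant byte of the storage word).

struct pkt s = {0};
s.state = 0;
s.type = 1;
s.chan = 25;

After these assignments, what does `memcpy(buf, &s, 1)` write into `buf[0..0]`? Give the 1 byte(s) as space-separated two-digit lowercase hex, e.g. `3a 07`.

state (2b) val=0 bits=0x0 at bit 0: 0x00
type (1b) val=1 bits=0x1 at bit 2: 0x04
chan (5b) val=25 bits=0x19 at bit 3: 0xcc
word = 0xcc → little-endian bytes:
  [0]=0xcc

cc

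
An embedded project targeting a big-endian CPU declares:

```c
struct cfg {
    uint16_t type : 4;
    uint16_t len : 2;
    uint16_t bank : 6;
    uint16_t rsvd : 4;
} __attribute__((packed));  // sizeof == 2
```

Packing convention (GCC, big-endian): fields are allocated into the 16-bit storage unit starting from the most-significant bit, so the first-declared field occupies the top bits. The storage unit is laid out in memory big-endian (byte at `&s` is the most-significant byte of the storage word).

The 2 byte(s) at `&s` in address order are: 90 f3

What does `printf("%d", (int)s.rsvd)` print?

[0]=0x90 [1]=0xf3 (big-endian) → word 0x90f3
type [12+:4] = (word>>12) & 0xf = 9
len [10+:2] = (word>>10) & 0x3 = 0
bank [4+:6] = (word>>4) & 0x3f = 15
rsvd [0+:4] = (word>>0) & 0xf = 3  ←

3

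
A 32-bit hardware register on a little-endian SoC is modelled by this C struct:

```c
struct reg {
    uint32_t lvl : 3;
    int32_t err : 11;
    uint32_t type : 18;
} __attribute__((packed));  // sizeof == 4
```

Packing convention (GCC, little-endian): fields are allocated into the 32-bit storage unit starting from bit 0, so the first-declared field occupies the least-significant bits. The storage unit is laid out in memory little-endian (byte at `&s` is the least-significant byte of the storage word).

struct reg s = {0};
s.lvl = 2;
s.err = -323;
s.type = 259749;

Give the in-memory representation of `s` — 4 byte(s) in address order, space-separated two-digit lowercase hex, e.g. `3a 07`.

lvl:3 = 2 → 0x2 << 0 → word 0x00000002
err:11 = -323 → 0x6bd << 3 → word 0x000035ea
type:18 = 259749 → 0x3f6a5 << 14 → word 0xfda975ea
word = 0xfda975ea → little-endian bytes:
  [0]=0xea  [1]=0x75  [2]=0xa9  [3]=0xfd

ea 75 a9 fd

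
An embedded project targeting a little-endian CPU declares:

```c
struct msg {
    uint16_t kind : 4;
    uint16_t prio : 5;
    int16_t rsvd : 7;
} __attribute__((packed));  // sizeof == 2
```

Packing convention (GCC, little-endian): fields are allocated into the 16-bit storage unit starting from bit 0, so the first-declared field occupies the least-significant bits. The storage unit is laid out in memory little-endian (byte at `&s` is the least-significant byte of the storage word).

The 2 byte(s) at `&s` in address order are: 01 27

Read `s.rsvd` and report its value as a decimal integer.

19

[0]=0x01 [1]=0x27 (little-endian) → word 0x2701
kind:4 @ bit 0 → (0x2701>>0)&0xf = 0x1
prio:5 @ bit 4 → (0x2701>>4)&0x1f = 0x10
rsvd:7 @ bit 9 → (0x2701>>9)&0x7f = 0x13  ←
rsvd signed 7b, MSB=0: value = 19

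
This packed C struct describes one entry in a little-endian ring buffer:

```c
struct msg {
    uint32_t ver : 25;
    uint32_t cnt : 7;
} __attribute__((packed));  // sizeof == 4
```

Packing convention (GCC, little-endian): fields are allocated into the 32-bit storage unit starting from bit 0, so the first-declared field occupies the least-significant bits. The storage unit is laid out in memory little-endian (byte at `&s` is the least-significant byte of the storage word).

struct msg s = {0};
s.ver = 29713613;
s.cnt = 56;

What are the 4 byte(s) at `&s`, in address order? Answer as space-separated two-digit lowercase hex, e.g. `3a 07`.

[0+:25] ver=29713613 & 0x1ffffff = 0x1c564cd; word=0x01c564cd
[25+:7] cnt=56 & 0x7f = 0x38; word=0x71c564cd
word = 0x71c564cd → little-endian bytes:
  [0]=0xcd  [1]=0x64  [2]=0xc5  [3]=0x71

cd 64 c5 71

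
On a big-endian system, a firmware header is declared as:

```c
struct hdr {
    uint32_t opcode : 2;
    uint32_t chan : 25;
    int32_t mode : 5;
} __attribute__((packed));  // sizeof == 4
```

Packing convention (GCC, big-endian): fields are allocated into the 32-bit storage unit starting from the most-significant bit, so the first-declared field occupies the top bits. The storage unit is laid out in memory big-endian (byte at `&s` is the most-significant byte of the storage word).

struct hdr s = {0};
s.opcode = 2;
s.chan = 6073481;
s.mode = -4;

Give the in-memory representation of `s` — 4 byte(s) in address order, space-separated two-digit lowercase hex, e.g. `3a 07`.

8b 95 91 3c

opcode (2b) val=2 bits=0x2 at bit 30: 0x80000000
chan (25b) val=6073481 bits=0x5cac89 at bit 5: 0x8b959120
mode (5b) val=-4 bits=0x1c at bit 0: 0x8b95913c
word = 0x8b95913c → big-endian bytes:
  [0]=0x8b  [1]=0x95  [2]=0x91  [3]=0x3c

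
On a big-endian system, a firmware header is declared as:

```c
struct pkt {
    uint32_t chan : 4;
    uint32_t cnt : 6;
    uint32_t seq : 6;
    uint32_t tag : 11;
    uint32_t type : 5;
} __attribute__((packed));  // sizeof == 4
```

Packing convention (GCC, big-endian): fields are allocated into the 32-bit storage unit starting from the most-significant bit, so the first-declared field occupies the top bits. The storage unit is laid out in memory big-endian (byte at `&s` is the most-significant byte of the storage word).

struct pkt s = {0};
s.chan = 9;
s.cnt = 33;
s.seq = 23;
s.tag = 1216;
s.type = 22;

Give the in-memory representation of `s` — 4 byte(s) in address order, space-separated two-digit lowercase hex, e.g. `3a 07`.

chan (4b) val=9 bits=0x9 at bit 28: 0x90000000
cnt (6b) val=33 bits=0x21 at bit 22: 0x98400000
seq (6b) val=23 bits=0x17 at bit 16: 0x98570000
tag (11b) val=1216 bits=0x4c0 at bit 5: 0x98579800
type (5b) val=22 bits=0x16 at bit 0: 0x98579816
word = 0x98579816 → big-endian bytes:
  [0]=0x98  [1]=0x57  [2]=0x98  [3]=0x16

98 57 98 16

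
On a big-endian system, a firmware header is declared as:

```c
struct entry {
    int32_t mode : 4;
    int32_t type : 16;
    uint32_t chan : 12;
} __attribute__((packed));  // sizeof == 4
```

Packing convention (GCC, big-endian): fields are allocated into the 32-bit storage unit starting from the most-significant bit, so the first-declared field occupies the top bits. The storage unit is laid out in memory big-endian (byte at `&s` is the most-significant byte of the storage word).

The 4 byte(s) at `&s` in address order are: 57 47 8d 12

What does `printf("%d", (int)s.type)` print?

[0]=0x57 [1]=0x47 [2]=0x8d [3]=0x12 (big-endian) → word 0x57478d12
mode [28+:4] = (word>>28) & 0xf = 5
type [12+:16] = (word>>12) & 0xffff = 29816  ←
chan [0+:12] = (word>>0) & 0xfff = 3346
type signed 16b, MSB=0: value = 29816

29816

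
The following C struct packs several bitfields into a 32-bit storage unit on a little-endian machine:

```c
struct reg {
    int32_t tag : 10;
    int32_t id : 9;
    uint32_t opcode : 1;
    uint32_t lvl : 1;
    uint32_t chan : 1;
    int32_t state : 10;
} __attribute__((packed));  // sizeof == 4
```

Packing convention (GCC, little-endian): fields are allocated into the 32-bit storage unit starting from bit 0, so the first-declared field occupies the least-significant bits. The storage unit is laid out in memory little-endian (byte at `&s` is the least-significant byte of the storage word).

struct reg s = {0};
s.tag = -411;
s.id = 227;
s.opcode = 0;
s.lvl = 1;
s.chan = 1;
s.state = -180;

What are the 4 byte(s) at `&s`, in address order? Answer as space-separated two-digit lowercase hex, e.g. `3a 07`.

[0+:10] tag=-411 & 0x3ff = 0x265; word=0x00000265
[10+:9] id=227 & 0x1ff = 0xe3; word=0x00038e65
[19+:1] opcode=0 & 0x1 = 0x0; word=0x00038e65
[20+:1] lvl=1 & 0x1 = 0x1; word=0x00138e65
[21+:1] chan=1 & 0x1 = 0x1; word=0x00338e65
[22+:10] state=-180 & 0x3ff = 0x34c; word=0xd3338e65
word = 0xd3338e65 → little-endian bytes:
  [0]=0x65  [1]=0x8e  [2]=0x33  [3]=0xd3

65 8e 33 d3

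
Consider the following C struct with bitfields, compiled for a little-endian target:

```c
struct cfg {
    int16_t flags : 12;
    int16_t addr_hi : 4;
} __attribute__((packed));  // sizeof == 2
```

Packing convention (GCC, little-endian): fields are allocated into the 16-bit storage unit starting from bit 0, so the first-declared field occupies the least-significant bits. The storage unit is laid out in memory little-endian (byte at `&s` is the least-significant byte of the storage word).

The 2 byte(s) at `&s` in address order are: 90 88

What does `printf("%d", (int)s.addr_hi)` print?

[0]=0x90 [1]=0x88 (little-endian) → word 0x8890
flags [0+:12] = (word>>0) & 0xfff = 2192
addr_hi [12+:4] = (word>>12) & 0xf = 8  ←
addr_hi signed 4b, MSB=1: 8 - 16 = -8

-8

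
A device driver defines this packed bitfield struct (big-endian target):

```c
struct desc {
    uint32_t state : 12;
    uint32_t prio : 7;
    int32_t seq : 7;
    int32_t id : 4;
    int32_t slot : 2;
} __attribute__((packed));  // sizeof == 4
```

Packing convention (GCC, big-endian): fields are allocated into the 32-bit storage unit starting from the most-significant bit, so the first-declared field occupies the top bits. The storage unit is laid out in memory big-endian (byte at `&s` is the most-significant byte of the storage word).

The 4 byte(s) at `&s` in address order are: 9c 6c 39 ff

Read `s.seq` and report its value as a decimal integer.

-25

[0]=0x9c [1]=0x6c [2]=0x39 [3]=0xff (big-endian) → word 0x9c6c39ff
state:12 @ bit 20 → (0x9c6c39ff>>20)&0xfff = 0x9c6
prio:7 @ bit 13 → (0x9c6c39ff>>13)&0x7f = 0x61
seq:7 @ bit 6 → (0x9c6c39ff>>6)&0x7f = 0x67  ←
id:4 @ bit 2 → (0x9c6c39ff>>2)&0xf = 0xf
slot:2 @ bit 0 → (0x9c6c39ff>>0)&0x3 = 0x3
seq signed 7b, MSB=1: 103 - 128 = -25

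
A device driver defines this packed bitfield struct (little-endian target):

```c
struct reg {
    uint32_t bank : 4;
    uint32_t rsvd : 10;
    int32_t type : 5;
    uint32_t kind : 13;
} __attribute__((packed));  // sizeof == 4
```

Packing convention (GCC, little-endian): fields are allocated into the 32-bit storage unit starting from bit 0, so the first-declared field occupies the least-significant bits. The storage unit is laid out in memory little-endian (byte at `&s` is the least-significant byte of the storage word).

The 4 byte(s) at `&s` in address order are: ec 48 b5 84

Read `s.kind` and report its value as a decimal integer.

4246

[0]=0xec [1]=0x48 [2]=0xb5 [3]=0x84 (little-endian) → word 0x84b548ec
bank [0+:4] = (word>>0) & 0xf = 12
rsvd [4+:10] = (word>>4) & 0x3ff = 142
type [14+:5] = (word>>14) & 0x1f = 21
kind [19+:13] = (word>>19) & 0x1fff = 4246  ←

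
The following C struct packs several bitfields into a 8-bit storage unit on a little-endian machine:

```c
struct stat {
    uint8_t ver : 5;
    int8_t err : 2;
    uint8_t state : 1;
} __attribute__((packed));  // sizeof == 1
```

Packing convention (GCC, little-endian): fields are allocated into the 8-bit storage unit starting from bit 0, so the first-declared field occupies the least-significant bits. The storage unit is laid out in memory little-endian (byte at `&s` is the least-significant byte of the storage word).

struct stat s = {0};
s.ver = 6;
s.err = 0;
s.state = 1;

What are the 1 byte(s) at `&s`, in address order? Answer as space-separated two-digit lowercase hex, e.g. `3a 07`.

[0+:5] ver=6 & 0x1f = 0x6; word=0x06
[5+:2] err=0 & 0x3 = 0x0; word=0x06
[7+:1] state=1 & 0x1 = 0x1; word=0x86
word = 0x86 → little-endian bytes:
  [0]=0x86

86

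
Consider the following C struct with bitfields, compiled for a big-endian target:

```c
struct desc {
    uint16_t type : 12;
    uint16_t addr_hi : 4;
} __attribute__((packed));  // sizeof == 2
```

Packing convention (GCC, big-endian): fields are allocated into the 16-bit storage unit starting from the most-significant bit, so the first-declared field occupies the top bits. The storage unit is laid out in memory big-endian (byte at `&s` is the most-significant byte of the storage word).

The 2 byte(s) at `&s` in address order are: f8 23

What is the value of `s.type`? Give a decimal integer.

[0]=0xf8 [1]=0x23 (big-endian) → word 0xf823
type:12 @ bit 4 → (0xf823>>4)&0xfff = 0xf82  ←
addr_hi:4 @ bit 0 → (0xf823>>0)&0xf = 0x3

3970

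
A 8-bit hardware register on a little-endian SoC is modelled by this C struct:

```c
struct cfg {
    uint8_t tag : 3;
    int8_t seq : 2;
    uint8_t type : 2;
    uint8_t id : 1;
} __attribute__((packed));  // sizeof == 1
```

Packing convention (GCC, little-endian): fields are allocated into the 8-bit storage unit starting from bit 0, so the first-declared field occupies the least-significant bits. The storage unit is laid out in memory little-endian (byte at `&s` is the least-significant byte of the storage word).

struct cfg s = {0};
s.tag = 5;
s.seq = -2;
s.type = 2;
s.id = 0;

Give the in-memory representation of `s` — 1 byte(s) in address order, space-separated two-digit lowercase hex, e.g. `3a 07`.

55

tag (3b) val=5 bits=0x5 at bit 0: 0x05
seq (2b) val=-2 bits=0x2 at bit 3: 0x15
type (2b) val=2 bits=0x2 at bit 5: 0x55
id (1b) val=0 bits=0x0 at bit 7: 0x55
word = 0x55 → little-endian bytes:
  [0]=0x55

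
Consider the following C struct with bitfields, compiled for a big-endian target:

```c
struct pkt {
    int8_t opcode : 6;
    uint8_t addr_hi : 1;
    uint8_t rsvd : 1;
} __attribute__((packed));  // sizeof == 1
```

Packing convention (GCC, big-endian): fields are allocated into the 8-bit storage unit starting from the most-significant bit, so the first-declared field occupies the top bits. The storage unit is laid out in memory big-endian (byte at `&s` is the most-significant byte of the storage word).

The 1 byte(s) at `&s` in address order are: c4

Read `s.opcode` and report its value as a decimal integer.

[0]=0xc4 (big-endian) → word 0xc4
opcode:6 @ bit 2 → (0xc4>>2)&0x3f = 0x31  ←
addr_hi:1 @ bit 1 → (0xc4>>1)&0x1 = 0x0
rsvd:1 @ bit 0 → (0xc4>>0)&0x1 = 0x0
opcode signed 6b, MSB=1: 49 - 64 = -15

-15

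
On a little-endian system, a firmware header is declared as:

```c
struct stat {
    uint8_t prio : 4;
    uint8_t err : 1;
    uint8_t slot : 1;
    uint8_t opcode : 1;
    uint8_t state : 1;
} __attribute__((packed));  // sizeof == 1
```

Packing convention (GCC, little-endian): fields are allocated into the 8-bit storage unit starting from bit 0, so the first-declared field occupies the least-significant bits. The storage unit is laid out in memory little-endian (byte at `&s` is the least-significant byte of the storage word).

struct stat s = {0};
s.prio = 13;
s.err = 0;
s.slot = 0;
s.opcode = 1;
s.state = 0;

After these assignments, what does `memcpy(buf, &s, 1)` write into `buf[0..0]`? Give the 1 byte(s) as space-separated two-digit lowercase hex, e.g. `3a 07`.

prio (4b) val=13 bits=0xd at bit 0: 0x0d
err (1b) val=0 bits=0x0 at bit 4: 0x0d
slot (1b) val=0 bits=0x0 at bit 5: 0x0d
opcode (1b) val=1 bits=0x1 at bit 6: 0x4d
state (1b) val=0 bits=0x0 at bit 7: 0x4d
word = 0x4d → little-endian bytes:
  [0]=0x4d

4d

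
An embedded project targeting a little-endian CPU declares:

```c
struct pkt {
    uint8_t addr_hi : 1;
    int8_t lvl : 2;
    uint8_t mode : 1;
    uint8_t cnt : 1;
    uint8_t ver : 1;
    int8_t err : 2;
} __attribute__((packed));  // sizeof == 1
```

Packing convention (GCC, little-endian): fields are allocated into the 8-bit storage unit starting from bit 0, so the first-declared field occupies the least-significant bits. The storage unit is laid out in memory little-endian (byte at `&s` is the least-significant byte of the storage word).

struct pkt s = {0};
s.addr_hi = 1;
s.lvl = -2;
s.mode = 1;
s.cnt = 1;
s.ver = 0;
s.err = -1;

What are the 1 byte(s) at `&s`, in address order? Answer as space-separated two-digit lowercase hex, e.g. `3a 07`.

dd

addr_hi:1 = 1 → 0x1 << 0 → word 0x01
lvl:2 = -2 → 0x2 << 1 → word 0x05
mode:1 = 1 → 0x1 << 3 → word 0x0d
cnt:1 = 1 → 0x1 << 4 → word 0x1d
ver:1 = 0 → 0x0 << 5 → word 0x1d
err:2 = -1 → 0x3 << 6 → word 0xdd
word = 0xdd → little-endian bytes:
  [0]=0xdd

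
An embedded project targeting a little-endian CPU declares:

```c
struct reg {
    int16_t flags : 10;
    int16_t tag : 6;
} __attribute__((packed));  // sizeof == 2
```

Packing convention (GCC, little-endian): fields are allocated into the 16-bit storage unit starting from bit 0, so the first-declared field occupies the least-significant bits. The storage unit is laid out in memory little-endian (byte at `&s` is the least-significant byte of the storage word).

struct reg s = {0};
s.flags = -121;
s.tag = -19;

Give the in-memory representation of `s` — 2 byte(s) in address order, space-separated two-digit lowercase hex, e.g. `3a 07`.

flags:10 = -121 → 0x387 << 0 → word 0x0387
tag:6 = -19 → 0x2d << 10 → word 0xb787
word = 0xb787 → little-endian bytes:
  [0]=0x87  [1]=0xb7

87 b7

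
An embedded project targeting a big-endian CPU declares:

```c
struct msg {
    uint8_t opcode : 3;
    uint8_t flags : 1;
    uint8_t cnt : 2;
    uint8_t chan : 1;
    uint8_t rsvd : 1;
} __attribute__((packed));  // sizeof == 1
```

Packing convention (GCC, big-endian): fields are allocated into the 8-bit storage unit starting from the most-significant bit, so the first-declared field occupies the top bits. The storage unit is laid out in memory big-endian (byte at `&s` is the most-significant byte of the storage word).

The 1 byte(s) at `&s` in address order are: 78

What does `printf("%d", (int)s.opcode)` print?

[0]=0x78 (big-endian) → word 0x78
opcode:3 @ bit 5 → (0x78>>5)&0x7 = 0x3  ←
flags:1 @ bit 4 → (0x78>>4)&0x1 = 0x1
cnt:2 @ bit 2 → (0x78>>2)&0x3 = 0x2
chan:1 @ bit 1 → (0x78>>1)&0x1 = 0x0
rsvd:1 @ bit 0 → (0x78>>0)&0x1 = 0x0

3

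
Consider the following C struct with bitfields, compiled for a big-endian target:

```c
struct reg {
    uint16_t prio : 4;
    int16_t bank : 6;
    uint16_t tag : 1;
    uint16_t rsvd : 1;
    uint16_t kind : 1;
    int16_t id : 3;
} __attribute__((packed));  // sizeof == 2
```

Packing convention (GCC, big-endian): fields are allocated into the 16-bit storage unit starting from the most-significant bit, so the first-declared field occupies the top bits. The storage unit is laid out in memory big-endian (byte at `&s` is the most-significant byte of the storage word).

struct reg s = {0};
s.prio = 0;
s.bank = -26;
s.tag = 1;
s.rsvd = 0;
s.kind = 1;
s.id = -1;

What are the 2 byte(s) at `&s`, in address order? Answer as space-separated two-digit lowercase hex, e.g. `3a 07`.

prio:4 = 0 → 0x0 << 12 → word 0x0000
bank:6 = -26 → 0x26 << 6 → word 0x0980
tag:1 = 1 → 0x1 << 5 → word 0x09a0
rsvd:1 = 0 → 0x0 << 4 → word 0x09a0
kind:1 = 1 → 0x1 << 3 → word 0x09a8
id:3 = -1 → 0x7 << 0 → word 0x09af
word = 0x09af → big-endian bytes:
  [0]=0x09  [1]=0xaf

09 af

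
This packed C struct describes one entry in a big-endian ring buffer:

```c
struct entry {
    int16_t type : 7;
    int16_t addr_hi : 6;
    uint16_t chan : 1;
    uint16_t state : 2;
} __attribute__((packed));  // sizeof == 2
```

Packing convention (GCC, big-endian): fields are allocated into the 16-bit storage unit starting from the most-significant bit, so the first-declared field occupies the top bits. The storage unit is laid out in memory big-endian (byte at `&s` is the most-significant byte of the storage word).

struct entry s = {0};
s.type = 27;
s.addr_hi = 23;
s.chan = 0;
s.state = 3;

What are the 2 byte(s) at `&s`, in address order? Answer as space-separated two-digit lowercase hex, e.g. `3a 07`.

36 bb

type (7b) val=27 bits=0x1b at bit 9: 0x3600
addr_hi (6b) val=23 bits=0x17 at bit 3: 0x36b8
chan (1b) val=0 bits=0x0 at bit 2: 0x36b8
state (2b) val=3 bits=0x3 at bit 0: 0x36bb
word = 0x36bb → big-endian bytes:
  [0]=0x36  [1]=0xbb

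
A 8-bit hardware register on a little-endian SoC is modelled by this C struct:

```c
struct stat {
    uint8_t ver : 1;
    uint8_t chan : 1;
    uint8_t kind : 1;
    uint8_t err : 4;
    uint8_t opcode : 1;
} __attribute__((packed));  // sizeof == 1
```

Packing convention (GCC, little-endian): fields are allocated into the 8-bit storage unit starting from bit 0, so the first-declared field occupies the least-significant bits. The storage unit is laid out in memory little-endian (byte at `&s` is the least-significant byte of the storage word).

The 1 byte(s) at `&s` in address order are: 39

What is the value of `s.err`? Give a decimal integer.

[0]=0x39 (little-endian) → word 0x39
ver:1 @ bit 0 → (0x39>>0)&0x1 = 0x1
chan:1 @ bit 1 → (0x39>>1)&0x1 = 0x0
kind:1 @ bit 2 → (0x39>>2)&0x1 = 0x0
err:4 @ bit 3 → (0x39>>3)&0xf = 0x7  ←
opcode:1 @ bit 7 → (0x39>>7)&0x1 = 0x0

7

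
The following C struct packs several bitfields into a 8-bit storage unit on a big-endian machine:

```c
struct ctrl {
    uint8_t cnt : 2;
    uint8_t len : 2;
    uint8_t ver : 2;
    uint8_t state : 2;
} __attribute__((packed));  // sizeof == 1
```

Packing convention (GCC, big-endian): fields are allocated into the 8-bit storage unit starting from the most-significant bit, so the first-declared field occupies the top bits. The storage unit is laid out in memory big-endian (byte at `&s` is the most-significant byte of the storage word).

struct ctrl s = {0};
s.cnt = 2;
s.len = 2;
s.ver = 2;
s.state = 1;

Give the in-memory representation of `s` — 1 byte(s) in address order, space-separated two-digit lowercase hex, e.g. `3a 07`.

cnt:2 = 2 → 0x2 << 6 → word 0x80
len:2 = 2 → 0x2 << 4 → word 0xa0
ver:2 = 2 → 0x2 << 2 → word 0xa8
state:2 = 1 → 0x1 << 0 → word 0xa9
word = 0xa9 → big-endian bytes:
  [0]=0xa9

a9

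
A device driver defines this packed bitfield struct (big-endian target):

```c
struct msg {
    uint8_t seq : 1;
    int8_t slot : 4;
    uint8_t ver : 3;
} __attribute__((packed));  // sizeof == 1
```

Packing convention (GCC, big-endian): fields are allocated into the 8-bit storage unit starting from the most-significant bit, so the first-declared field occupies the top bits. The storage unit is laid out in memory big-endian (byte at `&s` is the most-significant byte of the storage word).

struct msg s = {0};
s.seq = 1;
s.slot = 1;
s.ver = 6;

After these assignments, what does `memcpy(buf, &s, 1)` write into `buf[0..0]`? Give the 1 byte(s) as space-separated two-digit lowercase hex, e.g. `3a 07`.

8e

seq:1 = 1 → 0x1 << 7 → word 0x80
slot:4 = 1 → 0x1 << 3 → word 0x88
ver:3 = 6 → 0x6 << 0 → word 0x8e
word = 0x8e → big-endian bytes:
  [0]=0x8e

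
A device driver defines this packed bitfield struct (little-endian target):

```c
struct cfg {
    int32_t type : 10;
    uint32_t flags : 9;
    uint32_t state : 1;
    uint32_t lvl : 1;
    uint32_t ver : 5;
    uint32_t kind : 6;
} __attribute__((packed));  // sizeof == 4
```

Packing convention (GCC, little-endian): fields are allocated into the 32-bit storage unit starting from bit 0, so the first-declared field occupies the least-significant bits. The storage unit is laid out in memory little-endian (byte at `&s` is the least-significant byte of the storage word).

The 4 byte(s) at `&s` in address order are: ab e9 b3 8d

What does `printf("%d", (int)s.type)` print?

427

[0]=0xab [1]=0xe9 [2]=0xb3 [3]=0x8d (little-endian) → word 0x8db3e9ab
type [0+:10] = (word>>0) & 0x3ff = 427  ←
flags [10+:9] = (word>>10) & 0x1ff = 250
state [19+:1] = (word>>19) & 0x1 = 0
lvl [20+:1] = (word>>20) & 0x1 = 1
ver [21+:5] = (word>>21) & 0x1f = 13
kind [26+:6] = (word>>26) & 0x3f = 35
type signed 10b, MSB=0: value = 427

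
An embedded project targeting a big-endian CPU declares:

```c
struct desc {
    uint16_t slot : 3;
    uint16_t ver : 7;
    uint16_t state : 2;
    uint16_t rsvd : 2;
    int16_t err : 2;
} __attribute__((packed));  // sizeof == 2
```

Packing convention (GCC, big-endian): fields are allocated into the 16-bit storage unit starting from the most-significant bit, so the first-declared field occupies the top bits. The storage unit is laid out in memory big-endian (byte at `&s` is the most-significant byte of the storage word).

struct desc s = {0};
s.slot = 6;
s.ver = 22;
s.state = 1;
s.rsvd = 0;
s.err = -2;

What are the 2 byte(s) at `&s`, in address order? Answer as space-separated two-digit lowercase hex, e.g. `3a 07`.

slot (3b) val=6 bits=0x6 at bit 13: 0xc000
ver (7b) val=22 bits=0x16 at bit 6: 0xc580
state (2b) val=1 bits=0x1 at bit 4: 0xc590
rsvd (2b) val=0 bits=0x0 at bit 2: 0xc590
err (2b) val=-2 bits=0x2 at bit 0: 0xc592
word = 0xc592 → big-endian bytes:
  [0]=0xc5  [1]=0x92

c5 92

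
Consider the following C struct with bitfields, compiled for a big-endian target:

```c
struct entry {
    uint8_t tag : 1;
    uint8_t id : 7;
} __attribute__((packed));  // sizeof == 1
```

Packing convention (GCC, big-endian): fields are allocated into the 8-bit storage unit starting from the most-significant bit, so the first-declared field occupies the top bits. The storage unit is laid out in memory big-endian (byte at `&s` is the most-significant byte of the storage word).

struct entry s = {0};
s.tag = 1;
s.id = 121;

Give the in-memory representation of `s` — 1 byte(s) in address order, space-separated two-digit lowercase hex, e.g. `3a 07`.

f9

tag (1b) val=1 bits=0x1 at bit 7: 0x80
id (7b) val=121 bits=0x79 at bit 0: 0xf9
word = 0xf9 → big-endian bytes:
  [0]=0xf9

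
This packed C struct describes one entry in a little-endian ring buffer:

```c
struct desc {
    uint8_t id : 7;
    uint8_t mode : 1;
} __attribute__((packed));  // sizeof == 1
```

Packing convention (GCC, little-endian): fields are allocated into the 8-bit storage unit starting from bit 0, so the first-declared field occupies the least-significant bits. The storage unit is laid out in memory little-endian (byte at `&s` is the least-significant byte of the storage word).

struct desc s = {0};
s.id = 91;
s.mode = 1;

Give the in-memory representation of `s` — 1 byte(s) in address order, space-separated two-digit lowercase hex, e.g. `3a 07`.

id:7 = 91 → 0x5b << 0 → word 0x5b
mode:1 = 1 → 0x1 << 7 → word 0xdb
word = 0xdb → little-endian bytes:
  [0]=0xdb

db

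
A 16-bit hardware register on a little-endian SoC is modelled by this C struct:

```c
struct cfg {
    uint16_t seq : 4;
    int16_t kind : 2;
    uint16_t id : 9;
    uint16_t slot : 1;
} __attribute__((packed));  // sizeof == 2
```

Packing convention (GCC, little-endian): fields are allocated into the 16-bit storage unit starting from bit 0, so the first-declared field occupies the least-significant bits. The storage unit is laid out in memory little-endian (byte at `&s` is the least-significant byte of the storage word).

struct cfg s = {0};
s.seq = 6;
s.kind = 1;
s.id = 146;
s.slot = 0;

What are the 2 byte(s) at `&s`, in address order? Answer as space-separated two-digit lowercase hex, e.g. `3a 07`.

96 24

seq:4 = 6 → 0x6 << 0 → word 0x0006
kind:2 = 1 → 0x1 << 4 → word 0x0016
id:9 = 146 → 0x92 << 6 → word 0x2496
slot:1 = 0 → 0x0 << 15 → word 0x2496
word = 0x2496 → little-endian bytes:
  [0]=0x96  [1]=0x24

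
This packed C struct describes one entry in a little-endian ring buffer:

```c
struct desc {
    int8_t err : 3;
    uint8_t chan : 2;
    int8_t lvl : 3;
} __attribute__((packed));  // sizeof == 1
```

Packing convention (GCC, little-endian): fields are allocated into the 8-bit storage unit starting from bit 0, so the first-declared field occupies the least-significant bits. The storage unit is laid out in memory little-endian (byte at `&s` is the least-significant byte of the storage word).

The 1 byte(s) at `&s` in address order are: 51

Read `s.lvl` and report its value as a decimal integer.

2

[0]=0x51 (little-endian) → word 0x51
err:3 @ bit 0 → (0x51>>0)&0x7 = 0x1
chan:2 @ bit 3 → (0x51>>3)&0x3 = 0x2
lvl:3 @ bit 5 → (0x51>>5)&0x7 = 0x2  ←
lvl signed 3b, MSB=0: value = 2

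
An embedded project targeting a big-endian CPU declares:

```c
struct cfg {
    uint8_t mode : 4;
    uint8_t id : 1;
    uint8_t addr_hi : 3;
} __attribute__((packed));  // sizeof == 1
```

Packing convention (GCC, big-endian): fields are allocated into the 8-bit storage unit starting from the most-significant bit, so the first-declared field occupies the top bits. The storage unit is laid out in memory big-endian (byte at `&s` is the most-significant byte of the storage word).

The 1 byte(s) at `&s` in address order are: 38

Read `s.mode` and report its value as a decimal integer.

[0]=0x38 (big-endian) → word 0x38
mode [4+:4] = (word>>4) & 0xf = 3  ←
id [3+:1] = (word>>3) & 0x1 = 1
addr_hi [0+:3] = (word>>0) & 0x7 = 0

3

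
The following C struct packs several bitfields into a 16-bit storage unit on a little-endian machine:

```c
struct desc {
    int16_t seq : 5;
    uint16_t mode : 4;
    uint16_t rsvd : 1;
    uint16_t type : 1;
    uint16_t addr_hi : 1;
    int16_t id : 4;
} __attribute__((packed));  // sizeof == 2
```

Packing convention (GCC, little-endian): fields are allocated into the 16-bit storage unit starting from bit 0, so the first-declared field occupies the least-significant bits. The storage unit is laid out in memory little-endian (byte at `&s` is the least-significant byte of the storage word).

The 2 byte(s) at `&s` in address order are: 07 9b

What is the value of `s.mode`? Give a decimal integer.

8

[0]=0x07 [1]=0x9b (little-endian) → word 0x9b07
seq [0+:5] = (word>>0) & 0x1f = 7
mode [5+:4] = (word>>5) & 0xf = 8  ←
rsvd [9+:1] = (word>>9) & 0x1 = 1
type [10+:1] = (word>>10) & 0x1 = 0
addr_hi [11+:1] = (word>>11) & 0x1 = 1
id [12+:4] = (word>>12) & 0xf = 9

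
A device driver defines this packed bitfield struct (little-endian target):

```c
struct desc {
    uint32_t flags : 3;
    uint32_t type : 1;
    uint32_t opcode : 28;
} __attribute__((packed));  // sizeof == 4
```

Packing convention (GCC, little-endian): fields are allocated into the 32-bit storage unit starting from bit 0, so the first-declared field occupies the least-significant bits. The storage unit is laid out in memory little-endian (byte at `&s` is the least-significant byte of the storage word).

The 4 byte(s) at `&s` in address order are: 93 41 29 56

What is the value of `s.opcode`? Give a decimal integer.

[0]=0x93 [1]=0x41 [2]=0x29 [3]=0x56 (little-endian) → word 0x56294193
flags [0+:3] = (word>>0) & 0x7 = 3
type [3+:1] = (word>>3) & 0x1 = 0
opcode [4+:28] = (word>>4) & 0xfffffff = 90346521  ←

90346521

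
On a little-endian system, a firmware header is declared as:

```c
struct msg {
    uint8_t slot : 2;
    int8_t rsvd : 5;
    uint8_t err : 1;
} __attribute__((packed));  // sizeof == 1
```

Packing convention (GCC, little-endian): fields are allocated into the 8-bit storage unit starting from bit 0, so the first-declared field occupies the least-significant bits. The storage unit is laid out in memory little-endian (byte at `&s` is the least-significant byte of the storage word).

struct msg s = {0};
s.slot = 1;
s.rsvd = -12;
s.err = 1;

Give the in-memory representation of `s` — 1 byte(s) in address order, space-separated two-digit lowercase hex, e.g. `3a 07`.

d1

[0+:2] slot=1 & 0x3 = 0x1; word=0x01
[2+:5] rsvd=-12 & 0x1f = 0x14; word=0x51
[7+:1] err=1 & 0x1 = 0x1; word=0xd1
word = 0xd1 → little-endian bytes:
  [0]=0xd1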